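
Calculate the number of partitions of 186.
1171432692373

p(n) counts ways to write n as a sum of positive integers (order ignored).
Euler's pentagonal recurrence: p(k) = p(k-1) + p(k-2) - p(k-5) - p(k-7) + p(k-12) + p(k-15) - ... (offsets j(3j∓1)/2, signs ++--, p(0)=1, p(<0)=0).
DP table for k = 0..185: p(0)=1, p(1)=1, p(2)=2, p(3)=3, p(4)=5, p(5)=7, p(6)=11, p(7)=15, p(8)=22, p(9)=30, p(10)=42, p(11)=56, p(12)=77, p(13)=101, p(14)=135, p(15)=176, p(16)=231, p(17)=297, p(18)=385, p(19)=490, p(20)=627, p(21)=792, p(22)=1002, p(23)=1255, p(24)=1575, p(25)=1958, p(26)=2436, p(27)=3010, p(28)=3718, p(29)=4565, p(30)=5604, p(31)=6842, p(32)=8349, p(33)=10143, p(34)=12310, p(35)=14883, p(36)=17977, p(37)=21637, p(38)=26015, p(39)=31185, p(40)=37338, p(41)=44583, p(42)=53174, p(43)=63261, p(44)=75175, p(45)=89134, p(46)=105558, p(47)=124754, p(48)=147273, p(49)=173525, p(50)=204226, p(51)=239943, p(52)=281589, p(53)=329931, p(54)=386155, p(55)=451276, p(56)=526823, p(57)=614154, p(58)=715220, p(59)=831820, p(60)=966467, p(61)=1121505, p(62)=1300156, p(63)=1505499, p(64)=1741630, p(65)=2012558, p(66)=2323520, p(67)=2679689, p(68)=3087735, p(69)=3554345, p(70)=4087968, p(71)=4697205, p(72)=5392783, p(73)=6185689, p(74)=7089500, p(75)=8118264, p(76)=9289091, p(77)=10619863, p(78)=12132164, p(79)=13848650, p(80)=15796476, p(81)=18004327, p(82)=20506255, p(83)=23338469, p(84)=26543660, p(85)=30167357, p(86)=34262962, p(87)=38887673, p(88)=44108109, p(89)=49995925, p(90)=56634173, p(91)=64112359, p(92)=72533807, p(93)=82010177, p(94)=92669720, p(95)=104651419, p(96)=118114304, p(97)=133230930, p(98)=150198136, p(99)=169229875, p(100)=190569292, p(101)=214481126, p(102)=241265379, p(103)=271248950, p(104)=304801365, p(105)=342325709, p(106)=384276336, p(107)=431149389, p(108)=483502844, p(109)=541946240, p(110)=607163746, p(111)=679903203, p(112)=761002156, p(113)=851376628, p(114)=952050665, p(115)=1064144451, p(116)=1188908248, p(117)=1327710076, p(118)=1482074143, p(119)=1653668665, p(120)=1844349560, p(121)=2056148051, p(122)=2291320912, p(123)=2552338241, p(124)=2841940500, p(125)=3163127352, p(126)=3519222692, p(127)=3913864295, p(128)=4351078600, p(129)=4835271870, p(130)=5371315400, p(131)=5964539504, p(132)=6620830889, p(133)=7346629512, p(134)=8149040695, p(135)=9035836076, p(136)=10015581680, p(137)=11097645016, p(138)=12292341831, p(139)=13610949895, p(140)=15065878135, p(141)=16670689208, p(142)=18440293320, p(143)=20390982757, p(144)=22540654445, p(145)=24908858009, p(146)=27517052599, p(147)=30388671978, p(148)=33549419497, p(149)=37027355200, p(150)=40853235313, p(151)=45060624582, p(152)=49686288421, p(153)=54770336324, p(154)=60356673280, p(155)=66493182097, p(156)=73232243759, p(157)=80630964769, p(158)=88751778802, p(159)=97662728555, p(160)=107438159466, p(161)=118159068427, p(162)=129913904637, p(163)=142798995930, p(164)=156919475295, p(165)=172389800255, p(166)=189334822579, p(167)=207890420102, p(168)=228204732751, p(169)=250438925115, p(170)=274768617130, p(171)=301384802048, p(172)=330495499613, p(173)=362326859895, p(174)=397125074750, p(175)=435157697830, p(176)=476715857290, p(177)=522115831195, p(178)=571701605655, p(179)=625846753120, p(180)=684957390936, p(181)=749474411781, p(182)=819876908323, p(183)=896684817527, p(184)=980462880430, p(185)=1071823774337.
Final step: p(186) = p(185) + p(184) - p(181) - p(179) + p(174) + p(171) - p(164) - p(160) + p(151) + p(146) - p(135) - p(129) + p(116) + p(109) - p(94) - p(86) + p(69) + p(60) - p(41) - p(31) + p(10)
= 1071823774337 + 980462880430 - 749474411781 - 625846753120 + 397125074750 + 301384802048 - 156919475295 - 107438159466 + 45060624582 + 27517052599 - 9035836076 - 4835271870 + 1188908248 + 541946240 - 92669720 - 34262962 + 3554345 + 966467 - 44583 - 6842 + 42
= 1171432692373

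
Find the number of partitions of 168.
228204732751

p(n) counts ways to write n as a sum of positive integers (order ignored).
Euler's pentagonal recurrence: p(k) = p(k-1) + p(k-2) - p(k-5) - p(k-7) + p(k-12) + p(k-15) - ... (offsets j(3j∓1)/2, signs ++--, p(0)=1, p(<0)=0).
DP table for k = 0..167: p(0)=1, p(1)=1, p(2)=2, p(3)=3, p(4)=5, p(5)=7, p(6)=11, p(7)=15, p(8)=22, p(9)=30, p(10)=42, p(11)=56, p(12)=77, p(13)=101, p(14)=135, p(15)=176, p(16)=231, p(17)=297, p(18)=385, p(19)=490, p(20)=627, p(21)=792, p(22)=1002, p(23)=1255, p(24)=1575, p(25)=1958, p(26)=2436, p(27)=3010, p(28)=3718, p(29)=4565, p(30)=5604, p(31)=6842, p(32)=8349, p(33)=10143, p(34)=12310, p(35)=14883, p(36)=17977, p(37)=21637, p(38)=26015, p(39)=31185, p(40)=37338, p(41)=44583, p(42)=53174, p(43)=63261, p(44)=75175, p(45)=89134, p(46)=105558, p(47)=124754, p(48)=147273, p(49)=173525, p(50)=204226, p(51)=239943, p(52)=281589, p(53)=329931, p(54)=386155, p(55)=451276, p(56)=526823, p(57)=614154, p(58)=715220, p(59)=831820, p(60)=966467, p(61)=1121505, p(62)=1300156, p(63)=1505499, p(64)=1741630, p(65)=2012558, p(66)=2323520, p(67)=2679689, p(68)=3087735, p(69)=3554345, p(70)=4087968, p(71)=4697205, p(72)=5392783, p(73)=6185689, p(74)=7089500, p(75)=8118264, p(76)=9289091, p(77)=10619863, p(78)=12132164, p(79)=13848650, p(80)=15796476, p(81)=18004327, p(82)=20506255, p(83)=23338469, p(84)=26543660, p(85)=30167357, p(86)=34262962, p(87)=38887673, p(88)=44108109, p(89)=49995925, p(90)=56634173, p(91)=64112359, p(92)=72533807, p(93)=82010177, p(94)=92669720, p(95)=104651419, p(96)=118114304, p(97)=133230930, p(98)=150198136, p(99)=169229875, p(100)=190569292, p(101)=214481126, p(102)=241265379, p(103)=271248950, p(104)=304801365, p(105)=342325709, p(106)=384276336, p(107)=431149389, p(108)=483502844, p(109)=541946240, p(110)=607163746, p(111)=679903203, p(112)=761002156, p(113)=851376628, p(114)=952050665, p(115)=1064144451, p(116)=1188908248, p(117)=1327710076, p(118)=1482074143, p(119)=1653668665, p(120)=1844349560, p(121)=2056148051, p(122)=2291320912, p(123)=2552338241, p(124)=2841940500, p(125)=3163127352, p(126)=3519222692, p(127)=3913864295, p(128)=4351078600, p(129)=4835271870, p(130)=5371315400, p(131)=5964539504, p(132)=6620830889, p(133)=7346629512, p(134)=8149040695, p(135)=9035836076, p(136)=10015581680, p(137)=11097645016, p(138)=12292341831, p(139)=13610949895, p(140)=15065878135, p(141)=16670689208, p(142)=18440293320, p(143)=20390982757, p(144)=22540654445, p(145)=24908858009, p(146)=27517052599, p(147)=30388671978, p(148)=33549419497, p(149)=37027355200, p(150)=40853235313, p(151)=45060624582, p(152)=49686288421, p(153)=54770336324, p(154)=60356673280, p(155)=66493182097, p(156)=73232243759, p(157)=80630964769, p(158)=88751778802, p(159)=97662728555, p(160)=107438159466, p(161)=118159068427, p(162)=129913904637, p(163)=142798995930, p(164)=156919475295, p(165)=172389800255, p(166)=189334822579, p(167)=207890420102.
Final step: p(168) = p(167) + p(166) - p(163) - p(161) + p(156) + p(153) - p(146) - p(142) + p(133) + p(128) - p(117) - p(111) + p(98) + p(91) - p(76) - p(68) + p(51) + p(42) - p(23) - p(13)
= 207890420102 + 189334822579 - 142798995930 - 118159068427 + 73232243759 + 54770336324 - 27517052599 - 18440293320 + 7346629512 + 4351078600 - 1327710076 - 679903203 + 150198136 + 64112359 - 9289091 - 3087735 + 239943 + 53174 - 1255 - 101
= 228204732751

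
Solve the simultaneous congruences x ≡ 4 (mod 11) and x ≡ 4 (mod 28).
4

Using Chinese Remainder Theorem:
M = 11 × 28 = 308
M1 = 28, M2 = 11
y1 = 28^(-1) mod 11 = 2
y2 = 11^(-1) mod 28 = 23
x = (4×28×2 + 4×11×23) mod 308 = 4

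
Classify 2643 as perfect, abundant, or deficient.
deficient

Proper divisors of 2643: sum = 1 + 3 + 881 = 885
Since 885 < 2643, 2643 is deficient.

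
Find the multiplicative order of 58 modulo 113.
112

113 is prime, so ord(58) divides φ(113) = 112.
Divisors of 112: 1, 2, 4, 7, 8, 14, 16, 28, 56, 112.
Repeated squaring: 58^1 ≡ 58, 58^2 ≡ 87, 58^4 ≡ 111, 58^8 ≡ 4, 58^16 ≡ 16, 58^32 ≡ 30, 58^64 ≡ 109 (mod 113).
Test 58^d mod 113 for each divisor d in increasing order:
58^1 ≡ 58
58^2 ≡ 87
58^4 ≡ 111
58^7 = 58^4·58^2·58^1 ≡ 78
58^8 ≡ 4
58^14 = 58^8·58^4·58^2 ≡ 95
58^16 ≡ 16
58^28 = 58^16·58^8·58^4 ≡ 98
58^56 = 58^32·58^16·58^8 ≡ 112
58^112 = 58^64·58^32·58^16 ≡ 1  ← first divisor giving 1
The order is 112.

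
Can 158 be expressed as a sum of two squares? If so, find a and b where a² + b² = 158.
Not possible

Factorization: 158 = 2 × 79
By Fermat: n is sum of two squares iff every prime p ≡ 3 (mod 4) appears to even power.
Prime(s) ≡ 3 (mod 4) with odd exponent: [(79, 1)]
Therefore 158 cannot be expressed as a² + b².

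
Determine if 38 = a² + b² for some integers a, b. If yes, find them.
Not possible

Factorization: 38 = 2 × 19
By Fermat: n is sum of two squares iff every prime p ≡ 3 (mod 4) appears to even power.
Prime(s) ≡ 3 (mod 4) with odd exponent: [(19, 1)]
Therefore 38 cannot be expressed as a² + b².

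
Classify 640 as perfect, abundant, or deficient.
abundant

Proper divisors of 640: sum = 1 + 2 + 4 + 5 + 8 + 10 + 16 + 20 + 32 + 40 + 64 + 80 + 128 + 160 + 320 = 890
Since 890 > 640, 640 is abundant.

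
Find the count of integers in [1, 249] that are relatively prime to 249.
164

249 = 3 × 83
φ(n) = n × ∏(1 - 1/p) for each prime p dividing n
φ(249) = 249 × (1 - 1/3) × (1 - 1/83) = 164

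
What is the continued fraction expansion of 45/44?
[1; 44]

Euclidean algorithm steps:
45 = 1 × 44 + 1
44 = 44 × 1 + 0
Continued fraction: [1; 44]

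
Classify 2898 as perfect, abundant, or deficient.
abundant

Proper divisors of 2898: sum = 1 + 2 + 3 + 6 + 7 + 9 + 14 + 18 + ... + 414 + 483 + 966 + 1449 (23 divisors) = 4590
Since 4590 > 2898, 2898 is abundant.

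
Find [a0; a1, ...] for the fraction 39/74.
[0; 1, 1, 8, 1, 3]

Euclidean algorithm steps:
39 = 0 × 74 + 39
74 = 1 × 39 + 35
39 = 1 × 35 + 4
35 = 8 × 4 + 3
4 = 1 × 3 + 1
3 = 3 × 1 + 0
Continued fraction: [0; 1, 1, 8, 1, 3]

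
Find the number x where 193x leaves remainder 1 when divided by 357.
37

gcd(193, 357) = 1, so the inverse exists.
Extended Euclidean algorithm on (357, 193):
357 = 1 × 193 + 164  ⟹  164 = (1)·357 + (-1)·193
193 = 1 × 164 + 29  ⟹  29 = (-1)·357 + (2)·193
164 = 5 × 29 + 19  ⟹  19 = (6)·357 + (-11)·193
29 = 1 × 19 + 10  ⟹  10 = (-7)·357 + (13)·193
19 = 1 × 10 + 9  ⟹  9 = (13)·357 + (-24)·193
10 = 1 × 9 + 1  ⟹  1 = (-20)·357 + (37)·193
So (37)·193 ≡ 1 (mod 357), i.e. 193^(-1) ≡ 37 (mod 357).
Check: 193 × 37 = 7141 ≡ 1 (mod 357)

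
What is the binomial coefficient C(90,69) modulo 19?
3

Using Lucas' theorem:
Write n=90 and k=69 in base 19:
n in base 19: [4, 14]
k in base 19: [3, 12]
C(90,69) mod 19 = ∏ C(n_i, k_i) mod 19
Digit binomials (mod 19): C(4,3) = 4; C(14,12) = 91 ≡ 15
Product: 4 × 15 = 60 ≡ 3 (mod 19)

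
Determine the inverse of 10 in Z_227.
159

gcd(10, 227) = 1, so the inverse exists.
Extended Euclidean algorithm on (227, 10):
227 = 22 × 10 + 7  ⟹  7 = (1)·227 + (-22)·10
10 = 1 × 7 + 3  ⟹  3 = (-1)·227 + (23)·10
7 = 2 × 3 + 1  ⟹  1 = (3)·227 + (-68)·10
So (-68)·10 ≡ 1 (mod 227), i.e. 10^(-1) ≡ -68 ≡ 159 (mod 227).
Check: 10 × 159 = 1590 ≡ 1 (mod 227)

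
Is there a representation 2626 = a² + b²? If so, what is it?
5² + 51² (a=5, b=51)

Factorization: 2626 = 2 × 13 × 101
By Fermat: n is sum of two squares iff every prime p ≡ 3 (mod 4) appears to even power.
All primes ≡ 3 (mod 4) appear to even power.
Search a = 0, 1, 2, … for 2626 - a² a perfect square: first hit at a = 5: 2626 - 25 = 2601 = 51².
2626 = 5² + 51² = 25 + 2601 ✓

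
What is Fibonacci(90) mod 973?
972

Matrix identity: Q^n = [[F_(n+1), F_n], [F_n, F_(n-1)]] with Q = [[1,1],[1,0]].
n = 90 = 1011010₂. Square-and-multiply, entries mod 973:
Q^1 = [[1,1],[1,0]]
Q^2 = (Q^1)² = [[2,1],[1,1]]
Q^5 = (Q^2)²·Q = [[8,5],[5,3]]
Q^11 = (Q^5)²·Q = [[144,89],[89,55]]
Q^22 = (Q^11)² = [[440,197],[197,243]]
Q^45 = (Q^22)²·Q = [[139,835],[835,277]]
Q^90 = (Q^45)² = [[418,972],[972,419]]
F_90 mod 973 = Q^90[0][1] = 972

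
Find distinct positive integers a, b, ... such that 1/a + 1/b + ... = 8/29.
1/4 + 1/39 + 1/4524

Greedy algorithm:
8/29: ceiling(29/8) = 4, use 1/4
3/116: ceiling(116/3) = 39, use 1/39
1/4524: ceiling(4524/1) = 4524, use 1/4524
Result: 8/29 = 1/4 + 1/39 + 1/4524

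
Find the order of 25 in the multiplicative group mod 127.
21

127 is prime, so ord(25) divides φ(127) = 126.
Divisors of 126: 1, 2, 3, 6, 7, 9, 14, 18, 21, 42, 63, 126.
Repeated squaring: 25^1 ≡ 25, 25^2 ≡ 117, 25^4 ≡ 100, 25^8 ≡ 94, 25^16 ≡ 73, 25^32 ≡ 122, 25^64 ≡ 25 (mod 127).
Test 25^d mod 127 for each divisor d in increasing order:
25^1 ≡ 25
25^2 ≡ 117
25^3 = 25^2·25^1 ≡ 4
25^6 = 25^4·25^2 ≡ 16
25^7 = 25^4·25^2·25^1 ≡ 19
25^9 = 25^8·25^1 ≡ 64
25^14 = 25^8·25^4·25^2 ≡ 107
25^18 = 25^16·25^2 ≡ 32
25^21 = 25^16·25^4·25^1 ≡ 1  ← first divisor giving 1
The order is 21.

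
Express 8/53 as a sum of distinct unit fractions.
1/7 + 1/124 + 1/46004

Greedy algorithm:
8/53: ceiling(53/8) = 7, use 1/7
3/371: ceiling(371/3) = 124, use 1/124
1/46004: ceiling(46004/1) = 46004, use 1/46004
Result: 8/53 = 1/7 + 1/124 + 1/46004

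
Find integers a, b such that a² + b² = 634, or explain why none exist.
3² + 25² (a=3, b=25)

Factorization: 634 = 2 × 317
By Fermat: n is sum of two squares iff every prime p ≡ 3 (mod 4) appears to even power.
All primes ≡ 3 (mod 4) appear to even power.
Search a = 0, 1, 2, … for 634 - a² a perfect square: first hit at a = 3: 634 - 9 = 625 = 25².
634 = 3² + 25² = 9 + 625 ✓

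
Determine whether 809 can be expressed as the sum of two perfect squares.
5² + 28² (a=5, b=28)

Factorization: 809 = 809
By Fermat: n is sum of two squares iff every prime p ≡ 3 (mod 4) appears to even power.
All primes ≡ 3 (mod 4) appear to even power.
Search a = 0, 1, 2, … for 809 - a² a perfect square: first hit at a = 5: 809 - 25 = 784 = 28².
809 = 5² + 28² = 25 + 784 ✓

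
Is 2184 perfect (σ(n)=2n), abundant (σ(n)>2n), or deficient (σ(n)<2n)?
abundant

Proper divisors of 2184: sum = 1 + 2 + 3 + 4 + 6 + 7 + 8 + 12 + ... + 364 + 546 + 728 + 1092 (31 divisors) = 4536
Since 4536 > 2184, 2184 is abundant.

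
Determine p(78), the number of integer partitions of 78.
12132164

p(n) counts ways to write n as a sum of positive integers (order ignored).
Euler's pentagonal recurrence: p(k) = p(k-1) + p(k-2) - p(k-5) - p(k-7) + p(k-12) + p(k-15) - ... (offsets j(3j∓1)/2, signs ++--, p(0)=1, p(<0)=0).
DP table for k = 0..77: p(0)=1, p(1)=1, p(2)=2, p(3)=3, p(4)=5, p(5)=7, p(6)=11, p(7)=15, p(8)=22, p(9)=30, p(10)=42, p(11)=56, p(12)=77, p(13)=101, p(14)=135, p(15)=176, p(16)=231, p(17)=297, p(18)=385, p(19)=490, p(20)=627, p(21)=792, p(22)=1002, p(23)=1255, p(24)=1575, p(25)=1958, p(26)=2436, p(27)=3010, p(28)=3718, p(29)=4565, p(30)=5604, p(31)=6842, p(32)=8349, p(33)=10143, p(34)=12310, p(35)=14883, p(36)=17977, p(37)=21637, p(38)=26015, p(39)=31185, p(40)=37338, p(41)=44583, p(42)=53174, p(43)=63261, p(44)=75175, p(45)=89134, p(46)=105558, p(47)=124754, p(48)=147273, p(49)=173525, p(50)=204226, p(51)=239943, p(52)=281589, p(53)=329931, p(54)=386155, p(55)=451276, p(56)=526823, p(57)=614154, p(58)=715220, p(59)=831820, p(60)=966467, p(61)=1121505, p(62)=1300156, p(63)=1505499, p(64)=1741630, p(65)=2012558, p(66)=2323520, p(67)=2679689, p(68)=3087735, p(69)=3554345, p(70)=4087968, p(71)=4697205, p(72)=5392783, p(73)=6185689, p(74)=7089500, p(75)=8118264, p(76)=9289091, p(77)=10619863.
Final step: p(78) = p(77) + p(76) - p(73) - p(71) + p(66) + p(63) - p(56) - p(52) + p(43) + p(38) - p(27) - p(21) + p(8) + p(1)
= 10619863 + 9289091 - 6185689 - 4697205 + 2323520 + 1505499 - 526823 - 281589 + 63261 + 26015 - 3010 - 792 + 22 + 1
= 12132164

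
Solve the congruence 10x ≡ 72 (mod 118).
x ≡ 19 (mod 59)

gcd(10, 118) = 2, which divides 72, so solutions exist.
Divide through by 2: 5x ≡ 36 (mod 59).
Find 5^(-1) mod 59 by the extended Euclidean algorithm:
59 = 11 × 5 + 4  ⟹  4 = (1)·59 + (-11)·5
5 = 1 × 4 + 1  ⟹  1 = (-1)·59 + (12)·5
So (12)·5 ≡ 1 (mod 59), i.e. 5^(-1) ≡ 12 (mod 59).
x ≡ 12 × 36 = 432 ≡ 19 (mod 59).
Check: 10 × 19 = 190 ≡ 72 (mod 118).
x ≡ 19 (mod 59), giving 2 solutions mod 118.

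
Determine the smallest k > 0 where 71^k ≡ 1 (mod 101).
25

101 is prime, so ord(71) divides φ(101) = 100.
Divisors of 100: 1, 2, 4, 5, 10, 20, 25, 50, 100.
Repeated squaring: 71^1 ≡ 71, 71^2 ≡ 92, 71^4 ≡ 81, 71^8 ≡ 97, 71^16 ≡ 16, 71^32 ≡ 54, 71^64 ≡ 88 (mod 101).
Test 71^d mod 101 for each divisor d in increasing order:
71^1 ≡ 71
71^2 ≡ 92
71^4 ≡ 81
71^5 = 71^4·71^1 ≡ 95
71^10 = 71^8·71^2 ≡ 36
71^20 = 71^16·71^4 ≡ 84
71^25 = 71^16·71^8·71^1 ≡ 1  ← first divisor giving 1
The order is 25.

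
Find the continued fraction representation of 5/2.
[2; 2]

Euclidean algorithm steps:
5 = 2 × 2 + 1
2 = 2 × 1 + 0
Continued fraction: [2; 2]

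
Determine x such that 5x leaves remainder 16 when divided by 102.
x ≡ 44 (mod 102)

gcd(5, 102) = 1, which divides 16, so solutions exist.
Find 5^(-1) mod 102 by the extended Euclidean algorithm:
102 = 20 × 5 + 2  ⟹  2 = (1)·102 + (-20)·5
5 = 2 × 2 + 1  ⟹  1 = (-2)·102 + (41)·5
So (41)·5 ≡ 1 (mod 102), i.e. 5^(-1) ≡ 41 (mod 102).
x ≡ 41 × 16 = 656 ≡ 44 (mod 102).
Check: 5 × 44 = 220 ≡ 16 (mod 102).
Unique solution: x ≡ 44 (mod 102)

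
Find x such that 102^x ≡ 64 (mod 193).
156

Baby-step giant-step with step n = ⌈√193⌉ = 14.
Baby steps 102^j mod 193 (j:value) for j=0..13: 0:1, 1:102, 2:175, 3:94, 4:131, 5:45, 6:151, 7:155, 8:177, 9:105, 10:95, 11:40, 12:27, 13:52.
Giant-step multiplier: 102^(-14) ≡ 102^(192-14) = 102^178 ≡ 110 (mod 193).
Giant steps γ_i = 64·110^i mod 193: γ_0=64, γ_1=92, γ_2=84, γ_3=169, γ_4=62, γ_5=65, γ_6=9, γ_7=25, γ_8=48, γ_9=69, γ_10=63, γ_11=175 (in table at j=2).
x = i·n + j = 11·14 + 2 = 156.
Check: 102^156 ≡ 64 (mod 193).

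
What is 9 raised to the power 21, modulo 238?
127

Repeated squaring. Binary of 21 = 10101.
9^1 ≡ 9 (mod 238); 9^2 ≡ 81 (mod 238); 9^4 ≡ 135 (mod 238); 9^8 ≡ 137 (mod 238); 9^16 ≡ 205 (mod 238)
9^21 = 9^1 × 9^4 × 9^16 ≡ 127 (mod 238)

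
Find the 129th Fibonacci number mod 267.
91

Matrix identity: Q^n = [[F_(n+1), F_n], [F_n, F_(n-1)]] with Q = [[1,1],[1,0]].
n = 129 = 10000001₂. Square-and-multiply, entries mod 267:
Q^1 = [[1,1],[1,0]]
Q^2 = (Q^1)² = [[2,1],[1,1]]
Q^4 = (Q^2)² = [[5,3],[3,2]]
Q^8 = (Q^4)² = [[34,21],[21,13]]
Q^16 = (Q^8)² = [[262,186],[186,76]]
Q^32 = (Q^16)² = [[178,123],[123,55]]
Q^64 = (Q^32)² = [[88,90],[90,265]]
Q^129 = (Q^64)²·Q = [[88,91],[91,264]]
F_129 mod 267 = Q^129[0][1] = 91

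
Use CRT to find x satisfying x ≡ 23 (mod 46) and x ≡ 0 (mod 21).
483

Using Chinese Remainder Theorem:
M = 46 × 21 = 966
M1 = 21, M2 = 46
y1 = 21^(-1) mod 46 = 11
y2 = 46^(-1) mod 21 = 16
x = (23×21×11 + 0×46×16) mod 966 = 483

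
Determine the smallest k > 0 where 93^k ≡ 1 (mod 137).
68

137 is prime, so ord(93) divides φ(137) = 136.
Divisors of 136: 1, 2, 4, 8, 17, 34, 68, 136.
Repeated squaring: 93^1 ≡ 93, 93^2 ≡ 18, 93^4 ≡ 50, 93^8 ≡ 34, 93^16 ≡ 60, 93^32 ≡ 38, 93^64 ≡ 74, 93^128 ≡ 133 (mod 137).
Test 93^d mod 137 for each divisor d in increasing order:
93^1 ≡ 93
93^2 ≡ 18
93^4 ≡ 50
93^8 ≡ 34
93^17 = 93^16·93^1 ≡ 100
93^34 = 93^32·93^2 ≡ 136
93^68 = 93^64·93^4 ≡ 1  ← first divisor giving 1
The order is 68.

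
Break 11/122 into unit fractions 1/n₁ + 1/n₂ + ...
1/12 + 1/147 + 1/35868

Greedy algorithm:
11/122: ceiling(122/11) = 12, use 1/12
5/732: ceiling(732/5) = 147, use 1/147
1/35868: ceiling(35868/1) = 35868, use 1/35868
Result: 11/122 = 1/12 + 1/147 + 1/35868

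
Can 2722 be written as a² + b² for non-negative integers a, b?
11² + 51² (a=11, b=51)

Factorization: 2722 = 2 × 1361
By Fermat: n is sum of two squares iff every prime p ≡ 3 (mod 4) appears to even power.
All primes ≡ 3 (mod 4) appear to even power.
Search a = 0, 1, 2, … for 2722 - a² a perfect square: first hit at a = 11: 2722 - 121 = 2601 = 51².
2722 = 11² + 51² = 121 + 2601 ✓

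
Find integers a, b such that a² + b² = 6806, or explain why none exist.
Not possible

Factorization: 6806 = 2 × 41 × 83
By Fermat: n is sum of two squares iff every prime p ≡ 3 (mod 4) appears to even power.
Prime(s) ≡ 3 (mod 4) with odd exponent: [(83, 1)]
Therefore 6806 cannot be expressed as a² + b².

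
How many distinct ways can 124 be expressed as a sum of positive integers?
2841940500

p(n) counts ways to write n as a sum of positive integers (order ignored).
Euler's pentagonal recurrence: p(k) = p(k-1) + p(k-2) - p(k-5) - p(k-7) + p(k-12) + p(k-15) - ... (offsets j(3j∓1)/2, signs ++--, p(0)=1, p(<0)=0).
DP table for k = 0..123: p(0)=1, p(1)=1, p(2)=2, p(3)=3, p(4)=5, p(5)=7, p(6)=11, p(7)=15, p(8)=22, p(9)=30, p(10)=42, p(11)=56, p(12)=77, p(13)=101, p(14)=135, p(15)=176, p(16)=231, p(17)=297, p(18)=385, p(19)=490, p(20)=627, p(21)=792, p(22)=1002, p(23)=1255, p(24)=1575, p(25)=1958, p(26)=2436, p(27)=3010, p(28)=3718, p(29)=4565, p(30)=5604, p(31)=6842, p(32)=8349, p(33)=10143, p(34)=12310, p(35)=14883, p(36)=17977, p(37)=21637, p(38)=26015, p(39)=31185, p(40)=37338, p(41)=44583, p(42)=53174, p(43)=63261, p(44)=75175, p(45)=89134, p(46)=105558, p(47)=124754, p(48)=147273, p(49)=173525, p(50)=204226, p(51)=239943, p(52)=281589, p(53)=329931, p(54)=386155, p(55)=451276, p(56)=526823, p(57)=614154, p(58)=715220, p(59)=831820, p(60)=966467, p(61)=1121505, p(62)=1300156, p(63)=1505499, p(64)=1741630, p(65)=2012558, p(66)=2323520, p(67)=2679689, p(68)=3087735, p(69)=3554345, p(70)=4087968, p(71)=4697205, p(72)=5392783, p(73)=6185689, p(74)=7089500, p(75)=8118264, p(76)=9289091, p(77)=10619863, p(78)=12132164, p(79)=13848650, p(80)=15796476, p(81)=18004327, p(82)=20506255, p(83)=23338469, p(84)=26543660, p(85)=30167357, p(86)=34262962, p(87)=38887673, p(88)=44108109, p(89)=49995925, p(90)=56634173, p(91)=64112359, p(92)=72533807, p(93)=82010177, p(94)=92669720, p(95)=104651419, p(96)=118114304, p(97)=133230930, p(98)=150198136, p(99)=169229875, p(100)=190569292, p(101)=214481126, p(102)=241265379, p(103)=271248950, p(104)=304801365, p(105)=342325709, p(106)=384276336, p(107)=431149389, p(108)=483502844, p(109)=541946240, p(110)=607163746, p(111)=679903203, p(112)=761002156, p(113)=851376628, p(114)=952050665, p(115)=1064144451, p(116)=1188908248, p(117)=1327710076, p(118)=1482074143, p(119)=1653668665, p(120)=1844349560, p(121)=2056148051, p(122)=2291320912, p(123)=2552338241.
Final step: p(124) = p(123) + p(122) - p(119) - p(117) + p(112) + p(109) - p(102) - p(98) + p(89) + p(84) - p(73) - p(67) + p(54) + p(47) - p(32) - p(24) + p(7)
= 2552338241 + 2291320912 - 1653668665 - 1327710076 + 761002156 + 541946240 - 241265379 - 150198136 + 49995925 + 26543660 - 6185689 - 2679689 + 386155 + 124754 - 8349 - 1575 + 15
= 2841940500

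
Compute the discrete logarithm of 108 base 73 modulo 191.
112

Baby-step giant-step with step n = ⌈√191⌉ = 14.
Baby steps 73^j mod 191 (j:value) for j=0..13: 0:1, 1:73, 2:172, 3:141, 4:170, 5:186, 6:17, 7:95, 8:59, 9:105, 10:25, 11:106, 12:98, 13:87.
Giant-step multiplier: 73^(-14) ≡ 73^(190-14) = 73^176 ≡ 4 (mod 191).
Giant steps γ_i = 108·4^i mod 191: γ_0=108, γ_1=50, γ_2=9, γ_3=36, γ_4=144, γ_5=3, γ_6=12, γ_7=48, γ_8=1 (in table at j=0).
x = i·n + j = 8·14 + 0 = 112.
Check: 73^112 ≡ 108 (mod 191).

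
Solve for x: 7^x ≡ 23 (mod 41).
4

Baby-step giant-step with step n = ⌈√41⌉ = 7.
Baby steps 7^j mod 41 (j:value) for j=0..6: 0:1, 1:7, 2:8, 3:15, 4:23, 5:38, 6:20.
h = 23 is already in the table at j=4, so x = 4.
Check: 7^4 ≡ 23 (mod 41).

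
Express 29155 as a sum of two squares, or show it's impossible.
Not possible

Factorization: 29155 = 5 × 7^3 × 17
By Fermat: n is sum of two squares iff every prime p ≡ 3 (mod 4) appears to even power.
Prime(s) ≡ 3 (mod 4) with odd exponent: [(7, 3)]
Therefore 29155 cannot be expressed as a² + b².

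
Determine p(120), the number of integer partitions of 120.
1844349560

p(n) counts ways to write n as a sum of positive integers (order ignored).
Euler's pentagonal recurrence: p(k) = p(k-1) + p(k-2) - p(k-5) - p(k-7) + p(k-12) + p(k-15) - ... (offsets j(3j∓1)/2, signs ++--, p(0)=1, p(<0)=0).
DP table for k = 0..119: p(0)=1, p(1)=1, p(2)=2, p(3)=3, p(4)=5, p(5)=7, p(6)=11, p(7)=15, p(8)=22, p(9)=30, p(10)=42, p(11)=56, p(12)=77, p(13)=101, p(14)=135, p(15)=176, p(16)=231, p(17)=297, p(18)=385, p(19)=490, p(20)=627, p(21)=792, p(22)=1002, p(23)=1255, p(24)=1575, p(25)=1958, p(26)=2436, p(27)=3010, p(28)=3718, p(29)=4565, p(30)=5604, p(31)=6842, p(32)=8349, p(33)=10143, p(34)=12310, p(35)=14883, p(36)=17977, p(37)=21637, p(38)=26015, p(39)=31185, p(40)=37338, p(41)=44583, p(42)=53174, p(43)=63261, p(44)=75175, p(45)=89134, p(46)=105558, p(47)=124754, p(48)=147273, p(49)=173525, p(50)=204226, p(51)=239943, p(52)=281589, p(53)=329931, p(54)=386155, p(55)=451276, p(56)=526823, p(57)=614154, p(58)=715220, p(59)=831820, p(60)=966467, p(61)=1121505, p(62)=1300156, p(63)=1505499, p(64)=1741630, p(65)=2012558, p(66)=2323520, p(67)=2679689, p(68)=3087735, p(69)=3554345, p(70)=4087968, p(71)=4697205, p(72)=5392783, p(73)=6185689, p(74)=7089500, p(75)=8118264, p(76)=9289091, p(77)=10619863, p(78)=12132164, p(79)=13848650, p(80)=15796476, p(81)=18004327, p(82)=20506255, p(83)=23338469, p(84)=26543660, p(85)=30167357, p(86)=34262962, p(87)=38887673, p(88)=44108109, p(89)=49995925, p(90)=56634173, p(91)=64112359, p(92)=72533807, p(93)=82010177, p(94)=92669720, p(95)=104651419, p(96)=118114304, p(97)=133230930, p(98)=150198136, p(99)=169229875, p(100)=190569292, p(101)=214481126, p(102)=241265379, p(103)=271248950, p(104)=304801365, p(105)=342325709, p(106)=384276336, p(107)=431149389, p(108)=483502844, p(109)=541946240, p(110)=607163746, p(111)=679903203, p(112)=761002156, p(113)=851376628, p(114)=952050665, p(115)=1064144451, p(116)=1188908248, p(117)=1327710076, p(118)=1482074143, p(119)=1653668665.
Final step: p(120) = p(119) + p(118) - p(115) - p(113) + p(108) + p(105) - p(98) - p(94) + p(85) + p(80) - p(69) - p(63) + p(50) + p(43) - p(28) - p(20) + p(3)
= 1653668665 + 1482074143 - 1064144451 - 851376628 + 483502844 + 342325709 - 150198136 - 92669720 + 30167357 + 15796476 - 3554345 - 1505499 + 204226 + 63261 - 3718 - 627 + 3
= 1844349560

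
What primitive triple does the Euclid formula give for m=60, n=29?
(2759, 3480, 4441)

Euclid's formula: a = m² - n², b = 2mn, c = m² + n²
m = 60, n = 29
a = 60² - 29² = 3600 - 841 = 2759
b = 2 × 60 × 29 = 3480
c = 60² + 29² = 3600 + 841 = 4441
Verification: 2759² + 3480² = 7612081 + 12110400 = 19722481 = 4441² ✓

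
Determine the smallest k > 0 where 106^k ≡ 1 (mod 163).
162

163 is prime, so ord(106) divides φ(163) = 162.
Divisors of 162: 1, 2, 3, 6, 9, 18, 27, 54, 81, 162.
Repeated squaring: 106^1 ≡ 106, 106^2 ≡ 152, 106^4 ≡ 121, 106^8 ≡ 134, 106^16 ≡ 26, 106^32 ≡ 24, 106^64 ≡ 87, 106^128 ≡ 71 (mod 163).
Test 106^d mod 163 for each divisor d in increasing order:
106^1 ≡ 106
106^2 ≡ 152
106^3 = 106^2·106^1 ≡ 138
106^6 = 106^4·106^2 ≡ 136
106^9 = 106^8·106^1 ≡ 23
106^18 = 106^16·106^2 ≡ 40
106^27 = 106^16·106^8·106^2·106^1 ≡ 105
106^54 = 106^32·106^16·106^4·106^2 ≡ 104
106^81 = 106^64·106^16·106^1 ≡ 162
106^162 = 106^128·106^32·106^2 ≡ 1  ← first divisor giving 1
The order is 162.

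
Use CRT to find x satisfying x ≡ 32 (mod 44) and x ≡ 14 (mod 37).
384

Using Chinese Remainder Theorem:
M = 44 × 37 = 1628
M1 = 37, M2 = 44
y1 = 37^(-1) mod 44 = 25
y2 = 44^(-1) mod 37 = 16
x = (32×37×25 + 14×44×16) mod 1628 = 384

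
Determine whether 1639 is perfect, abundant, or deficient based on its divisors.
deficient

Proper divisors of 1639: sum = 1 + 11 + 149 = 161
Since 161 < 1639, 1639 is deficient.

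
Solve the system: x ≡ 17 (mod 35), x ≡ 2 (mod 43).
647

Using Chinese Remainder Theorem:
M = 35 × 43 = 1505
M1 = 43, M2 = 35
y1 = 43^(-1) mod 35 = 22
y2 = 35^(-1) mod 43 = 16
x = (17×43×22 + 2×35×16) mod 1505 = 647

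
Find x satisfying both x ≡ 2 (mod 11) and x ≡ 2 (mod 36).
2

Using Chinese Remainder Theorem:
M = 11 × 36 = 396
M1 = 36, M2 = 11
y1 = 36^(-1) mod 11 = 4
y2 = 11^(-1) mod 36 = 23
x = (2×36×4 + 2×11×23) mod 396 = 2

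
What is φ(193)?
192

193 = 193
φ(n) = n × ∏(1 - 1/p) for each prime p dividing n
φ(193) = 193 × (1 - 1/193) = 192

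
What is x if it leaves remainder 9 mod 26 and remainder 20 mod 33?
581

Using Chinese Remainder Theorem:
M = 26 × 33 = 858
M1 = 33, M2 = 26
y1 = 33^(-1) mod 26 = 15
y2 = 26^(-1) mod 33 = 14
x = (9×33×15 + 20×26×14) mod 858 = 581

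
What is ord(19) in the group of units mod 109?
36

109 is prime, so ord(19) divides φ(109) = 108.
Divisors of 108: 1, 2, 3, 4, 6, 9, 12, 18, 27, 36, 54, 108.
Repeated squaring: 19^1 ≡ 19, 19^2 ≡ 34, 19^4 ≡ 66, 19^8 ≡ 105, 19^16 ≡ 16, 19^32 ≡ 38, 19^64 ≡ 27 (mod 109).
Test 19^d mod 109 for each divisor d in increasing order:
19^1 ≡ 19
19^2 ≡ 34
19^3 = 19^2·19^1 ≡ 101
19^4 ≡ 66
19^6 = 19^4·19^2 ≡ 64
19^9 = 19^8·19^1 ≡ 33
19^12 = 19^8·19^4 ≡ 63
19^18 = 19^16·19^2 ≡ 108
19^27 = 19^16·19^8·19^2·19^1 ≡ 76
19^36 = 19^32·19^4 ≡ 1  ← first divisor giving 1
The order is 36.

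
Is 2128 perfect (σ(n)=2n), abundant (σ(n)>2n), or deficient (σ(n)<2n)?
abundant

Proper divisors of 2128: sum = 1 + 2 + 4 + 7 + 8 + 14 + 16 + 19 + ... + 266 + 304 + 532 + 1064 (19 divisors) = 2832
Since 2832 > 2128, 2128 is abundant.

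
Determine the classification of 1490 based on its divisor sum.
deficient

Proper divisors of 1490: sum = 1 + 2 + 5 + 10 + 149 + 298 + 745 = 1210
Since 1210 < 1490, 1490 is deficient.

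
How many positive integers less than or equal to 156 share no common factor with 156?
48

156 = 2^2 × 3 × 13
φ(n) = n × ∏(1 - 1/p) for each prime p dividing n
φ(156) = 156 × (1 - 1/2) × (1 - 1/3) × (1 - 1/13) = 48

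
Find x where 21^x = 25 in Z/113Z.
6

Baby-step giant-step with step n = ⌈√113⌉ = 11.
Baby steps 21^j mod 113 (j:value) for j=0..10: 0:1, 1:21, 2:102, 3:108, 4:8, 5:55, 6:25, 7:73, 8:64, 9:101, 10:87.
h = 25 is already in the table at j=6, so x = 6.
Check: 21^6 ≡ 25 (mod 113).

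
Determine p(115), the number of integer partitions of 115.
1064144451

p(n) counts ways to write n as a sum of positive integers (order ignored).
Euler's pentagonal recurrence: p(k) = p(k-1) + p(k-2) - p(k-5) - p(k-7) + p(k-12) + p(k-15) - ... (offsets j(3j∓1)/2, signs ++--, p(0)=1, p(<0)=0).
DP table for k = 0..114: p(0)=1, p(1)=1, p(2)=2, p(3)=3, p(4)=5, p(5)=7, p(6)=11, p(7)=15, p(8)=22, p(9)=30, p(10)=42, p(11)=56, p(12)=77, p(13)=101, p(14)=135, p(15)=176, p(16)=231, p(17)=297, p(18)=385, p(19)=490, p(20)=627, p(21)=792, p(22)=1002, p(23)=1255, p(24)=1575, p(25)=1958, p(26)=2436, p(27)=3010, p(28)=3718, p(29)=4565, p(30)=5604, p(31)=6842, p(32)=8349, p(33)=10143, p(34)=12310, p(35)=14883, p(36)=17977, p(37)=21637, p(38)=26015, p(39)=31185, p(40)=37338, p(41)=44583, p(42)=53174, p(43)=63261, p(44)=75175, p(45)=89134, p(46)=105558, p(47)=124754, p(48)=147273, p(49)=173525, p(50)=204226, p(51)=239943, p(52)=281589, p(53)=329931, p(54)=386155, p(55)=451276, p(56)=526823, p(57)=614154, p(58)=715220, p(59)=831820, p(60)=966467, p(61)=1121505, p(62)=1300156, p(63)=1505499, p(64)=1741630, p(65)=2012558, p(66)=2323520, p(67)=2679689, p(68)=3087735, p(69)=3554345, p(70)=4087968, p(71)=4697205, p(72)=5392783, p(73)=6185689, p(74)=7089500, p(75)=8118264, p(76)=9289091, p(77)=10619863, p(78)=12132164, p(79)=13848650, p(80)=15796476, p(81)=18004327, p(82)=20506255, p(83)=23338469, p(84)=26543660, p(85)=30167357, p(86)=34262962, p(87)=38887673, p(88)=44108109, p(89)=49995925, p(90)=56634173, p(91)=64112359, p(92)=72533807, p(93)=82010177, p(94)=92669720, p(95)=104651419, p(96)=118114304, p(97)=133230930, p(98)=150198136, p(99)=169229875, p(100)=190569292, p(101)=214481126, p(102)=241265379, p(103)=271248950, p(104)=304801365, p(105)=342325709, p(106)=384276336, p(107)=431149389, p(108)=483502844, p(109)=541946240, p(110)=607163746, p(111)=679903203, p(112)=761002156, p(113)=851376628, p(114)=952050665.
Final step: p(115) = p(114) + p(113) - p(110) - p(108) + p(103) + p(100) - p(93) - p(89) + p(80) + p(75) - p(64) - p(58) + p(45) + p(38) - p(23) - p(15)
= 952050665 + 851376628 - 607163746 - 483502844 + 271248950 + 190569292 - 82010177 - 49995925 + 15796476 + 8118264 - 1741630 - 715220 + 89134 + 26015 - 1255 - 176
= 1064144451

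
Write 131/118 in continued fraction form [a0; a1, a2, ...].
[1; 9, 13]

Euclidean algorithm steps:
131 = 1 × 118 + 13
118 = 9 × 13 + 1
13 = 13 × 1 + 0
Continued fraction: [1; 9, 13]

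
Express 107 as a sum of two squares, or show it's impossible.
Not possible

Factorization: 107 = 107
By Fermat: n is sum of two squares iff every prime p ≡ 3 (mod 4) appears to even power.
Prime(s) ≡ 3 (mod 4) with odd exponent: [(107, 1)]
Therefore 107 cannot be expressed as a² + b².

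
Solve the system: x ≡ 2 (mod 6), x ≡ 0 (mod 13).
26

Using Chinese Remainder Theorem:
M = 6 × 13 = 78
M1 = 13, M2 = 6
y1 = 13^(-1) mod 6 = 1
y2 = 6^(-1) mod 13 = 11
x = (2×13×1 + 0×6×11) mod 78 = 26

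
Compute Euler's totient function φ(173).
172

173 = 173
φ(n) = n × ∏(1 - 1/p) for each prime p dividing n
φ(173) = 173 × (1 - 1/173) = 172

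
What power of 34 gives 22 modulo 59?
36

Baby-step giant-step with step n = ⌈√59⌉ = 8.
Baby steps 34^j mod 59 (j:value) for j=0..7: 0:1, 1:34, 2:35, 3:10, 4:45, 5:55, 6:41, 7:37.
Giant-step multiplier: 34^(-8) ≡ 34^(58-8) = 34^50 ≡ 28 (mod 59).
Giant steps γ_i = 22·28^i mod 59: γ_0=22, γ_1=26, γ_2=20, γ_3=29, γ_4=45 (in table at j=4).
x = i·n + j = 4·8 + 4 = 36.
Check: 34^36 ≡ 22 (mod 59).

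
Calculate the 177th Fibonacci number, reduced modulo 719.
474

Matrix identity: Q^n = [[F_(n+1), F_n], [F_n, F_(n-1)]] with Q = [[1,1],[1,0]].
n = 177 = 10110001₂. Square-and-multiply, entries mod 719:
Q^1 = [[1,1],[1,0]]
Q^2 = (Q^1)² = [[2,1],[1,1]]
Q^5 = (Q^2)²·Q = [[8,5],[5,3]]
Q^11 = (Q^5)²·Q = [[144,89],[89,55]]
Q^22 = (Q^11)² = [[616,455],[455,161]]
Q^44 = (Q^22)² = [[496,506],[506,709]]
Q^88 = (Q^44)² = [[190,18],[18,172]]
Q^177 = (Q^88)²·Q = [[519,474],[474,45]]
F_177 mod 719 = Q^177[0][1] = 474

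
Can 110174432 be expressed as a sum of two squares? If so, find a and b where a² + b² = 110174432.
Not possible

Factorization: 110174432 = 2^5 × 151^3
By Fermat: n is sum of two squares iff every prime p ≡ 3 (mod 4) appears to even power.
Prime(s) ≡ 3 (mod 4) with odd exponent: [(151, 3)]
Therefore 110174432 cannot be expressed as a² + b².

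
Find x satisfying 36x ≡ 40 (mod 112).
x ≡ 26 (mod 28)

gcd(36, 112) = 4, which divides 40, so solutions exist.
Divide through by 4: 9x ≡ 10 (mod 28).
Find 9^(-1) mod 28 by the extended Euclidean algorithm:
28 = 3 × 9 + 1  ⟹  1 = (1)·28 + (-3)·9
So (-3)·9 ≡ 1 (mod 28), i.e. 9^(-1) ≡ -3 ≡ 25 (mod 28).
x ≡ 25 × 10 = 250 ≡ 26 (mod 28).
Check: 36 × 26 = 936 ≡ 40 (mod 112).
x ≡ 26 (mod 28), giving 4 solutions mod 112.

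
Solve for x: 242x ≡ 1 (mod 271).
28

gcd(242, 271) = 1, so the inverse exists.
Extended Euclidean algorithm on (271, 242):
271 = 1 × 242 + 29  ⟹  29 = (1)·271 + (-1)·242
242 = 8 × 29 + 10  ⟹  10 = (-8)·271 + (9)·242
29 = 2 × 10 + 9  ⟹  9 = (17)·271 + (-19)·242
10 = 1 × 9 + 1  ⟹  1 = (-25)·271 + (28)·242
So (28)·242 ≡ 1 (mod 271), i.e. 242^(-1) ≡ 28 (mod 271).
Check: 242 × 28 = 6776 ≡ 1 (mod 271)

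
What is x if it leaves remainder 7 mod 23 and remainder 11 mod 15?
191

Using Chinese Remainder Theorem:
M = 23 × 15 = 345
M1 = 15, M2 = 23
y1 = 15^(-1) mod 23 = 20
y2 = 23^(-1) mod 15 = 2
x = (7×15×20 + 11×23×2) mod 345 = 191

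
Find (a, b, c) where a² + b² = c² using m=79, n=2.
(6237, 316, 6245)

Euclid's formula: a = m² - n², b = 2mn, c = m² + n²
m = 79, n = 2
a = 79² - 2² = 6241 - 4 = 6237
b = 2 × 79 × 2 = 316
c = 79² + 2² = 6241 + 4 = 6245
Verification: 6237² + 316² = 38900169 + 99856 = 39000025 = 6245² ✓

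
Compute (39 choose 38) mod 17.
5

Using Lucas' theorem:
Write n=39 and k=38 in base 17:
n in base 17: [2, 5]
k in base 17: [2, 4]
C(39,38) mod 17 = ∏ C(n_i, k_i) mod 17
Digit binomials (mod 17): C(2,2) = 1; C(5,4) = 5
Product: 1 × 5 = 5 ≡ 5 (mod 17)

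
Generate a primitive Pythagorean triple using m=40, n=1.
(1599, 80, 1601)

Euclid's formula: a = m² - n², b = 2mn, c = m² + n²
m = 40, n = 1
a = 40² - 1² = 1600 - 1 = 1599
b = 2 × 40 × 1 = 80
c = 40² + 1² = 1600 + 1 = 1601
Verification: 1599² + 80² = 2556801 + 6400 = 2563201 = 1601² ✓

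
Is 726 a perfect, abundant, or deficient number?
abundant

Proper divisors of 726: sum = 1 + 2 + 3 + 6 + 11 + 22 + 33 + 66 + 121 + 242 + 363 = 870
Since 870 > 726, 726 is abundant.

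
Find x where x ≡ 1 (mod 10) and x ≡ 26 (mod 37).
211

Using Chinese Remainder Theorem:
M = 10 × 37 = 370
M1 = 37, M2 = 10
y1 = 37^(-1) mod 10 = 3
y2 = 10^(-1) mod 37 = 26
x = (1×37×3 + 26×10×26) mod 370 = 211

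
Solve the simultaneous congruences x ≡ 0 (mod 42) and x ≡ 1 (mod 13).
378

Using Chinese Remainder Theorem:
M = 42 × 13 = 546
M1 = 13, M2 = 42
y1 = 13^(-1) mod 42 = 13
y2 = 42^(-1) mod 13 = 9
x = (0×13×13 + 1×42×9) mod 546 = 378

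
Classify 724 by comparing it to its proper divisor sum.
deficient

Proper divisors of 724: sum = 1 + 2 + 4 + 181 + 362 = 550
Since 550 < 724, 724 is deficient.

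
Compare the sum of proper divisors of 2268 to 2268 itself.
abundant

Proper divisors of 2268: sum = 1 + 2 + 3 + 4 + 6 + 7 + 9 + 12 + ... + 378 + 567 + 756 + 1134 (29 divisors) = 4508
Since 4508 > 2268, 2268 is abundant.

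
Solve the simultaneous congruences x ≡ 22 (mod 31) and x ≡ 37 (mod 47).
84

Using Chinese Remainder Theorem:
M = 31 × 47 = 1457
M1 = 47, M2 = 31
y1 = 47^(-1) mod 31 = 2
y2 = 31^(-1) mod 47 = 44
x = (22×47×2 + 37×31×44) mod 1457 = 84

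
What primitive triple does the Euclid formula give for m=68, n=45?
(2599, 6120, 6649)

Euclid's formula: a = m² - n², b = 2mn, c = m² + n²
m = 68, n = 45
a = 68² - 45² = 4624 - 2025 = 2599
b = 2 × 68 × 45 = 6120
c = 68² + 45² = 4624 + 2025 = 6649
Verification: 2599² + 6120² = 6754801 + 37454400 = 44209201 = 6649² ✓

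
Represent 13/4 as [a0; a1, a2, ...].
[3; 4]

Euclidean algorithm steps:
13 = 3 × 4 + 1
4 = 4 × 1 + 0
Continued fraction: [3; 4]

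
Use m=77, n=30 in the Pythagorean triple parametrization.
(5029, 4620, 6829)

Euclid's formula: a = m² - n², b = 2mn, c = m² + n²
m = 77, n = 30
a = 77² - 30² = 5929 - 900 = 5029
b = 2 × 77 × 30 = 4620
c = 77² + 30² = 5929 + 900 = 6829
Verification: 5029² + 4620² = 25290841 + 21344400 = 46635241 = 6829² ✓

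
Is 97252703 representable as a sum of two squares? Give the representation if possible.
Not possible

Factorization: 97252703 = 89 × 103^3
By Fermat: n is sum of two squares iff every prime p ≡ 3 (mod 4) appears to even power.
Prime(s) ≡ 3 (mod 4) with odd exponent: [(103, 3)]
Therefore 97252703 cannot be expressed as a² + b².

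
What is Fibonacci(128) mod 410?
21

Matrix identity: Q^n = [[F_(n+1), F_n], [F_n, F_(n-1)]] with Q = [[1,1],[1,0]].
n = 128 = 10000000₂. Square-and-multiply, entries mod 410:
Q^1 = [[1,1],[1,0]]
Q^2 = (Q^1)² = [[2,1],[1,1]]
Q^4 = (Q^2)² = [[5,3],[3,2]]
Q^8 = (Q^4)² = [[34,21],[21,13]]
Q^16 = (Q^8)² = [[367,167],[167,200]]
Q^32 = (Q^16)² = [[218,389],[389,239]]
Q^64 = (Q^32)² = [[405,243],[243,162]]
Q^128 = (Q^64)² = [[34,21],[21,13]]
F_128 mod 410 = Q^128[0][1] = 21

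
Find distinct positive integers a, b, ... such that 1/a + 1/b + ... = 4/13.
1/4 + 1/18 + 1/468

Greedy algorithm:
4/13: ceiling(13/4) = 4, use 1/4
3/52: ceiling(52/3) = 18, use 1/18
1/468: ceiling(468/1) = 468, use 1/468
Result: 4/13 = 1/4 + 1/18 + 1/468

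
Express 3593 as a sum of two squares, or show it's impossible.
28² + 53² (a=28, b=53)

Factorization: 3593 = 3593
By Fermat: n is sum of two squares iff every prime p ≡ 3 (mod 4) appears to even power.
All primes ≡ 3 (mod 4) appear to even power.
Search a = 0, 1, 2, … for 3593 - a² a perfect square: first hit at a = 28: 3593 - 784 = 2809 = 53².
3593 = 28² + 53² = 784 + 2809 ✓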